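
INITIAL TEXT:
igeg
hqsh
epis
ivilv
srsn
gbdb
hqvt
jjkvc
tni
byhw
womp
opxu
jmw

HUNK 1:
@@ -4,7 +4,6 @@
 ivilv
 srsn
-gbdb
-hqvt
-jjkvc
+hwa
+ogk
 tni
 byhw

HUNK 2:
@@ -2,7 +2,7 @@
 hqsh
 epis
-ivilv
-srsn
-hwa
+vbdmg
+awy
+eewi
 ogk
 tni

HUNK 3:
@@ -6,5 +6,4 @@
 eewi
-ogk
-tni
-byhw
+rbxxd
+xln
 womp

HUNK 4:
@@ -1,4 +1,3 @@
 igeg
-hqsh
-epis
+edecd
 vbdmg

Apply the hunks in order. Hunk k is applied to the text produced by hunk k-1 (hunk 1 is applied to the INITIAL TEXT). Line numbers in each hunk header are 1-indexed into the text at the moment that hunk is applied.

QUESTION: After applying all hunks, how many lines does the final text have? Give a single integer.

Hunk 1: at line 4 remove [gbdb,hqvt,jjkvc] add [hwa,ogk] -> 12 lines: igeg hqsh epis ivilv srsn hwa ogk tni byhw womp opxu jmw
Hunk 2: at line 2 remove [ivilv,srsn,hwa] add [vbdmg,awy,eewi] -> 12 lines: igeg hqsh epis vbdmg awy eewi ogk tni byhw womp opxu jmw
Hunk 3: at line 6 remove [ogk,tni,byhw] add [rbxxd,xln] -> 11 lines: igeg hqsh epis vbdmg awy eewi rbxxd xln womp opxu jmw
Hunk 4: at line 1 remove [hqsh,epis] add [edecd] -> 10 lines: igeg edecd vbdmg awy eewi rbxxd xln womp opxu jmw
Final line count: 10

Answer: 10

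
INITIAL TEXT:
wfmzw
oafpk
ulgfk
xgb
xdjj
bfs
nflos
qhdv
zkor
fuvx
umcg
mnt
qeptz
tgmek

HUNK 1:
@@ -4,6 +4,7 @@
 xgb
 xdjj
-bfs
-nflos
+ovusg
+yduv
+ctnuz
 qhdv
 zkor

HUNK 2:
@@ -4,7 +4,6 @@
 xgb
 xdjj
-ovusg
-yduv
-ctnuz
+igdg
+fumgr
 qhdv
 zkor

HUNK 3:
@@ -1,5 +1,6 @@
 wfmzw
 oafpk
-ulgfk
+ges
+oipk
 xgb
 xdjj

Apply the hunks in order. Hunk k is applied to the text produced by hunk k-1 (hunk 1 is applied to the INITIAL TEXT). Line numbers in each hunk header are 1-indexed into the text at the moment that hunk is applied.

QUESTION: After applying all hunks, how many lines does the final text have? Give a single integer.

Hunk 1: at line 4 remove [bfs,nflos] add [ovusg,yduv,ctnuz] -> 15 lines: wfmzw oafpk ulgfk xgb xdjj ovusg yduv ctnuz qhdv zkor fuvx umcg mnt qeptz tgmek
Hunk 2: at line 4 remove [ovusg,yduv,ctnuz] add [igdg,fumgr] -> 14 lines: wfmzw oafpk ulgfk xgb xdjj igdg fumgr qhdv zkor fuvx umcg mnt qeptz tgmek
Hunk 3: at line 1 remove [ulgfk] add [ges,oipk] -> 15 lines: wfmzw oafpk ges oipk xgb xdjj igdg fumgr qhdv zkor fuvx umcg mnt qeptz tgmek
Final line count: 15

Answer: 15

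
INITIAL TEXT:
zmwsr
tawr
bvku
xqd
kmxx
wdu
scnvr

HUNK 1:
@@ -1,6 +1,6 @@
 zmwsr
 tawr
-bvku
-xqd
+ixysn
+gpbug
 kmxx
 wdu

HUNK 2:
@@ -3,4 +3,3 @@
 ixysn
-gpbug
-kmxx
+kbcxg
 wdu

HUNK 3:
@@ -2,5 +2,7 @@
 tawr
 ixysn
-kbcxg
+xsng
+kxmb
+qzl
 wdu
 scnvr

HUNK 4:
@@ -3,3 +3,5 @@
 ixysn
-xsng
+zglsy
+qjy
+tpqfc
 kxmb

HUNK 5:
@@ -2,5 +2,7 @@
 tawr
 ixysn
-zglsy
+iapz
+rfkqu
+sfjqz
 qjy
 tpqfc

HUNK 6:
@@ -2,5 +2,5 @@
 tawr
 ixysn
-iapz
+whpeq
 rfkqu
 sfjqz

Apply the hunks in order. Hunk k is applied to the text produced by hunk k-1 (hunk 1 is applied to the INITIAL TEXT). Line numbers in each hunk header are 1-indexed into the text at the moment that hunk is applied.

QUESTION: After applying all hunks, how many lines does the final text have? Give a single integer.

Answer: 12

Derivation:
Hunk 1: at line 1 remove [bvku,xqd] add [ixysn,gpbug] -> 7 lines: zmwsr tawr ixysn gpbug kmxx wdu scnvr
Hunk 2: at line 3 remove [gpbug,kmxx] add [kbcxg] -> 6 lines: zmwsr tawr ixysn kbcxg wdu scnvr
Hunk 3: at line 2 remove [kbcxg] add [xsng,kxmb,qzl] -> 8 lines: zmwsr tawr ixysn xsng kxmb qzl wdu scnvr
Hunk 4: at line 3 remove [xsng] add [zglsy,qjy,tpqfc] -> 10 lines: zmwsr tawr ixysn zglsy qjy tpqfc kxmb qzl wdu scnvr
Hunk 5: at line 2 remove [zglsy] add [iapz,rfkqu,sfjqz] -> 12 lines: zmwsr tawr ixysn iapz rfkqu sfjqz qjy tpqfc kxmb qzl wdu scnvr
Hunk 6: at line 2 remove [iapz] add [whpeq] -> 12 lines: zmwsr tawr ixysn whpeq rfkqu sfjqz qjy tpqfc kxmb qzl wdu scnvr
Final line count: 12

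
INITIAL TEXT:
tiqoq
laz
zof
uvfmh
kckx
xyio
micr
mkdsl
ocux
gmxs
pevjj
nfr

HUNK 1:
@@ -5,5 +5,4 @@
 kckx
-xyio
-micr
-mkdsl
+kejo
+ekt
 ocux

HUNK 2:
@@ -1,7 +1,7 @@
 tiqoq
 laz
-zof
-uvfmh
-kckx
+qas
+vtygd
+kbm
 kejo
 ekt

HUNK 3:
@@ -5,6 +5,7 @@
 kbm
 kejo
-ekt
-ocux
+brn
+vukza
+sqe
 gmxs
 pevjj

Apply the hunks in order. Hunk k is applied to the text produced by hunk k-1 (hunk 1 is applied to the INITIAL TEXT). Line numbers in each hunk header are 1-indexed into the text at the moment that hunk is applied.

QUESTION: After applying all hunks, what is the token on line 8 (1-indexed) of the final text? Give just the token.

Hunk 1: at line 5 remove [xyio,micr,mkdsl] add [kejo,ekt] -> 11 lines: tiqoq laz zof uvfmh kckx kejo ekt ocux gmxs pevjj nfr
Hunk 2: at line 1 remove [zof,uvfmh,kckx] add [qas,vtygd,kbm] -> 11 lines: tiqoq laz qas vtygd kbm kejo ekt ocux gmxs pevjj nfr
Hunk 3: at line 5 remove [ekt,ocux] add [brn,vukza,sqe] -> 12 lines: tiqoq laz qas vtygd kbm kejo brn vukza sqe gmxs pevjj nfr
Final line 8: vukza

Answer: vukza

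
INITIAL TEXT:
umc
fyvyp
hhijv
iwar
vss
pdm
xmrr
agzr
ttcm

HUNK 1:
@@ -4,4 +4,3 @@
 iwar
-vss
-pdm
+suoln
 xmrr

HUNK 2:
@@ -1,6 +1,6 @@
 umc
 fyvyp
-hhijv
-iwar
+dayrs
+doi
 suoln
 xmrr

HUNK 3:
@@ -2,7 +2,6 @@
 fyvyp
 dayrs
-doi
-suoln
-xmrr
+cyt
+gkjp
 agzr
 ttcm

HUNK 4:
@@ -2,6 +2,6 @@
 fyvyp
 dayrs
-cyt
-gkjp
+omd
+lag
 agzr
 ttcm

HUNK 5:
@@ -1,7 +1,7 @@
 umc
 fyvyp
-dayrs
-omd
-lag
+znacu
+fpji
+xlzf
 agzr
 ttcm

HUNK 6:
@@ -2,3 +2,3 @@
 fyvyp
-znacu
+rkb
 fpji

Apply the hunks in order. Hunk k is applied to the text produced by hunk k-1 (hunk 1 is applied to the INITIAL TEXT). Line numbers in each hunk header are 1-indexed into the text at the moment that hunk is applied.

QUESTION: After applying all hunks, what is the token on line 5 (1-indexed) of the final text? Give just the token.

Answer: xlzf

Derivation:
Hunk 1: at line 4 remove [vss,pdm] add [suoln] -> 8 lines: umc fyvyp hhijv iwar suoln xmrr agzr ttcm
Hunk 2: at line 1 remove [hhijv,iwar] add [dayrs,doi] -> 8 lines: umc fyvyp dayrs doi suoln xmrr agzr ttcm
Hunk 3: at line 2 remove [doi,suoln,xmrr] add [cyt,gkjp] -> 7 lines: umc fyvyp dayrs cyt gkjp agzr ttcm
Hunk 4: at line 2 remove [cyt,gkjp] add [omd,lag] -> 7 lines: umc fyvyp dayrs omd lag agzr ttcm
Hunk 5: at line 1 remove [dayrs,omd,lag] add [znacu,fpji,xlzf] -> 7 lines: umc fyvyp znacu fpji xlzf agzr ttcm
Hunk 6: at line 2 remove [znacu] add [rkb] -> 7 lines: umc fyvyp rkb fpji xlzf agzr ttcm
Final line 5: xlzf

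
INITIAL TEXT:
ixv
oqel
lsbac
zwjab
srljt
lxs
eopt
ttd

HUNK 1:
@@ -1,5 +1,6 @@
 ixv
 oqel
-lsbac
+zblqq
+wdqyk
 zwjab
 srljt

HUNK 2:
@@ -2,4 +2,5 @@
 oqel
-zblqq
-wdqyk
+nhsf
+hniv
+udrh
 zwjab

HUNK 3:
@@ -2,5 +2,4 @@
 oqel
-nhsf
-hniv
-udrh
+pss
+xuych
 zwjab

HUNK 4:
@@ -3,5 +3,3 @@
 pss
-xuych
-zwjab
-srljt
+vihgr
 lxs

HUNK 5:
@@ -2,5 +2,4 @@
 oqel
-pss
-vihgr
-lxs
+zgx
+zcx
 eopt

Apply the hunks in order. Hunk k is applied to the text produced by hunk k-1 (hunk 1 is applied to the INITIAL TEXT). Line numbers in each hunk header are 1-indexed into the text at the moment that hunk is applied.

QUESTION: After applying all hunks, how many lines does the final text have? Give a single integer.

Answer: 6

Derivation:
Hunk 1: at line 1 remove [lsbac] add [zblqq,wdqyk] -> 9 lines: ixv oqel zblqq wdqyk zwjab srljt lxs eopt ttd
Hunk 2: at line 2 remove [zblqq,wdqyk] add [nhsf,hniv,udrh] -> 10 lines: ixv oqel nhsf hniv udrh zwjab srljt lxs eopt ttd
Hunk 3: at line 2 remove [nhsf,hniv,udrh] add [pss,xuych] -> 9 lines: ixv oqel pss xuych zwjab srljt lxs eopt ttd
Hunk 4: at line 3 remove [xuych,zwjab,srljt] add [vihgr] -> 7 lines: ixv oqel pss vihgr lxs eopt ttd
Hunk 5: at line 2 remove [pss,vihgr,lxs] add [zgx,zcx] -> 6 lines: ixv oqel zgx zcx eopt ttd
Final line count: 6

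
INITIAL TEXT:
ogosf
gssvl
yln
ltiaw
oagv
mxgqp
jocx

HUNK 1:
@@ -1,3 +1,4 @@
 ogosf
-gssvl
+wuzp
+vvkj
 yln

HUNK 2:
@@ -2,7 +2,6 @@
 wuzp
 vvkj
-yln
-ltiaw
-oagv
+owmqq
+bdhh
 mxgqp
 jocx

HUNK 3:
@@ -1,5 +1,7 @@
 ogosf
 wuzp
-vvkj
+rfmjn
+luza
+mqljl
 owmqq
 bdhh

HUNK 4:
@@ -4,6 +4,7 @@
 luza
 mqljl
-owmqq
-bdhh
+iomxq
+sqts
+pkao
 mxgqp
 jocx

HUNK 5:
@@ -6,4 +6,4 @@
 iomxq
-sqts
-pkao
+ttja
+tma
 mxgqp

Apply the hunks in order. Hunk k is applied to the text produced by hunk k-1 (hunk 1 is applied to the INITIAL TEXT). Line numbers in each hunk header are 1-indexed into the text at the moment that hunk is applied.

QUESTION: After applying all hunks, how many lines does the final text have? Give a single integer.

Answer: 10

Derivation:
Hunk 1: at line 1 remove [gssvl] add [wuzp,vvkj] -> 8 lines: ogosf wuzp vvkj yln ltiaw oagv mxgqp jocx
Hunk 2: at line 2 remove [yln,ltiaw,oagv] add [owmqq,bdhh] -> 7 lines: ogosf wuzp vvkj owmqq bdhh mxgqp jocx
Hunk 3: at line 1 remove [vvkj] add [rfmjn,luza,mqljl] -> 9 lines: ogosf wuzp rfmjn luza mqljl owmqq bdhh mxgqp jocx
Hunk 4: at line 4 remove [owmqq,bdhh] add [iomxq,sqts,pkao] -> 10 lines: ogosf wuzp rfmjn luza mqljl iomxq sqts pkao mxgqp jocx
Hunk 5: at line 6 remove [sqts,pkao] add [ttja,tma] -> 10 lines: ogosf wuzp rfmjn luza mqljl iomxq ttja tma mxgqp jocx
Final line count: 10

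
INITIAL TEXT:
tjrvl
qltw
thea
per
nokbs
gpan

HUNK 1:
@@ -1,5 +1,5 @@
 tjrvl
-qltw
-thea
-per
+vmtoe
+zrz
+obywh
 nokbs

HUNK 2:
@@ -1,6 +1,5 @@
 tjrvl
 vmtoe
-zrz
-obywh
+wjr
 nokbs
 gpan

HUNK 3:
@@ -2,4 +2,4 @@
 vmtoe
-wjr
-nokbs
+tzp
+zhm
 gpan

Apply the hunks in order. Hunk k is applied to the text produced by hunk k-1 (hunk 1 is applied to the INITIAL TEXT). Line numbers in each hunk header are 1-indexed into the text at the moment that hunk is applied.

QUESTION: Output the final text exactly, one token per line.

Hunk 1: at line 1 remove [qltw,thea,per] add [vmtoe,zrz,obywh] -> 6 lines: tjrvl vmtoe zrz obywh nokbs gpan
Hunk 2: at line 1 remove [zrz,obywh] add [wjr] -> 5 lines: tjrvl vmtoe wjr nokbs gpan
Hunk 3: at line 2 remove [wjr,nokbs] add [tzp,zhm] -> 5 lines: tjrvl vmtoe tzp zhm gpan

Answer: tjrvl
vmtoe
tzp
zhm
gpan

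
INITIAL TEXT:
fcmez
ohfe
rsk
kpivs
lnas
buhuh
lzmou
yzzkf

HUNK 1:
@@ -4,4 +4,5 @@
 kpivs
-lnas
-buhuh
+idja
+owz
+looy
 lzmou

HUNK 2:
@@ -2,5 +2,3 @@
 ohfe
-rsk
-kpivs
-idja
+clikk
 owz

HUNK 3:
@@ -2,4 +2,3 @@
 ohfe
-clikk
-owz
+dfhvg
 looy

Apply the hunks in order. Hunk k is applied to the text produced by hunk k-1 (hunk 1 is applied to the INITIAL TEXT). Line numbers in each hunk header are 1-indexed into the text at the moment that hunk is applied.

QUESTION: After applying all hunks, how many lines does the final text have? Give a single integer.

Answer: 6

Derivation:
Hunk 1: at line 4 remove [lnas,buhuh] add [idja,owz,looy] -> 9 lines: fcmez ohfe rsk kpivs idja owz looy lzmou yzzkf
Hunk 2: at line 2 remove [rsk,kpivs,idja] add [clikk] -> 7 lines: fcmez ohfe clikk owz looy lzmou yzzkf
Hunk 3: at line 2 remove [clikk,owz] add [dfhvg] -> 6 lines: fcmez ohfe dfhvg looy lzmou yzzkf
Final line count: 6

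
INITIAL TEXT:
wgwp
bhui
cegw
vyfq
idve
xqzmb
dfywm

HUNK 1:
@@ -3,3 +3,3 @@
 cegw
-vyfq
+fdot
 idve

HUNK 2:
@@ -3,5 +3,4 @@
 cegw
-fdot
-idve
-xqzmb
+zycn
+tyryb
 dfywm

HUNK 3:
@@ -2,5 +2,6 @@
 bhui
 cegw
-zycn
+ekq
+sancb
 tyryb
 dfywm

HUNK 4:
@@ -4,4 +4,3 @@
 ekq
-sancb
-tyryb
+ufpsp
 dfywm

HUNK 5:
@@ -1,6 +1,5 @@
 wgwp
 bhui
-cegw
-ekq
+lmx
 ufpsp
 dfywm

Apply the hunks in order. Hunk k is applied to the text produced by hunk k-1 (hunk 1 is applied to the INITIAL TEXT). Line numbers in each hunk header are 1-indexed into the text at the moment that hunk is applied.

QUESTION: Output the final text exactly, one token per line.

Answer: wgwp
bhui
lmx
ufpsp
dfywm

Derivation:
Hunk 1: at line 3 remove [vyfq] add [fdot] -> 7 lines: wgwp bhui cegw fdot idve xqzmb dfywm
Hunk 2: at line 3 remove [fdot,idve,xqzmb] add [zycn,tyryb] -> 6 lines: wgwp bhui cegw zycn tyryb dfywm
Hunk 3: at line 2 remove [zycn] add [ekq,sancb] -> 7 lines: wgwp bhui cegw ekq sancb tyryb dfywm
Hunk 4: at line 4 remove [sancb,tyryb] add [ufpsp] -> 6 lines: wgwp bhui cegw ekq ufpsp dfywm
Hunk 5: at line 1 remove [cegw,ekq] add [lmx] -> 5 lines: wgwp bhui lmx ufpsp dfywm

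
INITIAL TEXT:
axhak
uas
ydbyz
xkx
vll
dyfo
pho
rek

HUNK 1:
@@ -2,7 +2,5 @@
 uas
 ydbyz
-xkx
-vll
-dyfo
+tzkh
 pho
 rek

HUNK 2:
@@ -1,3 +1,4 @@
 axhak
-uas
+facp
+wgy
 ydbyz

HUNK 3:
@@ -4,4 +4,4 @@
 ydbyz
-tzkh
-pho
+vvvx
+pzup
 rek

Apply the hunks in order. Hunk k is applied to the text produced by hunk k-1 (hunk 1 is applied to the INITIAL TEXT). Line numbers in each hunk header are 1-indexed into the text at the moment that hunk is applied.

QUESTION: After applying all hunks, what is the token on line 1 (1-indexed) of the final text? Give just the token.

Hunk 1: at line 2 remove [xkx,vll,dyfo] add [tzkh] -> 6 lines: axhak uas ydbyz tzkh pho rek
Hunk 2: at line 1 remove [uas] add [facp,wgy] -> 7 lines: axhak facp wgy ydbyz tzkh pho rek
Hunk 3: at line 4 remove [tzkh,pho] add [vvvx,pzup] -> 7 lines: axhak facp wgy ydbyz vvvx pzup rek
Final line 1: axhak

Answer: axhak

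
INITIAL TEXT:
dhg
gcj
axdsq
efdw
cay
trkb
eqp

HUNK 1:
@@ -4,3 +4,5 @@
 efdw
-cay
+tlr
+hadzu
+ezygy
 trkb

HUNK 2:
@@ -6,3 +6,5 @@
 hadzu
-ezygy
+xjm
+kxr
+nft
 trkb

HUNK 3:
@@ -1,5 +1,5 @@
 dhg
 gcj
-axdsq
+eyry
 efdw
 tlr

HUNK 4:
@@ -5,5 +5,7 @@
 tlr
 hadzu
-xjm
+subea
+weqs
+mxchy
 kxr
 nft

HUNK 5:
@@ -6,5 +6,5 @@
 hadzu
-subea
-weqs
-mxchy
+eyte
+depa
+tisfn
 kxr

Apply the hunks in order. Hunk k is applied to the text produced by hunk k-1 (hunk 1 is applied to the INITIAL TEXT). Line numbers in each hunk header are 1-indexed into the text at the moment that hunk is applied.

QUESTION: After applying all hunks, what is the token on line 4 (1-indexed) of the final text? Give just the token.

Hunk 1: at line 4 remove [cay] add [tlr,hadzu,ezygy] -> 9 lines: dhg gcj axdsq efdw tlr hadzu ezygy trkb eqp
Hunk 2: at line 6 remove [ezygy] add [xjm,kxr,nft] -> 11 lines: dhg gcj axdsq efdw tlr hadzu xjm kxr nft trkb eqp
Hunk 3: at line 1 remove [axdsq] add [eyry] -> 11 lines: dhg gcj eyry efdw tlr hadzu xjm kxr nft trkb eqp
Hunk 4: at line 5 remove [xjm] add [subea,weqs,mxchy] -> 13 lines: dhg gcj eyry efdw tlr hadzu subea weqs mxchy kxr nft trkb eqp
Hunk 5: at line 6 remove [subea,weqs,mxchy] add [eyte,depa,tisfn] -> 13 lines: dhg gcj eyry efdw tlr hadzu eyte depa tisfn kxr nft trkb eqp
Final line 4: efdw

Answer: efdw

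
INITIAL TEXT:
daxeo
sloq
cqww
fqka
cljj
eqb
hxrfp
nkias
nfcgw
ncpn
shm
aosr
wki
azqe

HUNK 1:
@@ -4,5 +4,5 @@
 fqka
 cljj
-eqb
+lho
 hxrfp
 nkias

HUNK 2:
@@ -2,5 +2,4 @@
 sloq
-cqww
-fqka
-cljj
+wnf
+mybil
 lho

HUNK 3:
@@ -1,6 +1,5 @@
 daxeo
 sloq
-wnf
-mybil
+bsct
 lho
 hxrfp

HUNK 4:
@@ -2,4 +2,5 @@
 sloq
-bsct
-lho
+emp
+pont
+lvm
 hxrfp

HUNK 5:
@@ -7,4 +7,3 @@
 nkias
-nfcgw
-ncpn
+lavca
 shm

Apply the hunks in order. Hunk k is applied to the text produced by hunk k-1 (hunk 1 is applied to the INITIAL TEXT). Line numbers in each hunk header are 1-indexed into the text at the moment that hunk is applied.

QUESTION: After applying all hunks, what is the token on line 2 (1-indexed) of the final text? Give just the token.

Answer: sloq

Derivation:
Hunk 1: at line 4 remove [eqb] add [lho] -> 14 lines: daxeo sloq cqww fqka cljj lho hxrfp nkias nfcgw ncpn shm aosr wki azqe
Hunk 2: at line 2 remove [cqww,fqka,cljj] add [wnf,mybil] -> 13 lines: daxeo sloq wnf mybil lho hxrfp nkias nfcgw ncpn shm aosr wki azqe
Hunk 3: at line 1 remove [wnf,mybil] add [bsct] -> 12 lines: daxeo sloq bsct lho hxrfp nkias nfcgw ncpn shm aosr wki azqe
Hunk 4: at line 2 remove [bsct,lho] add [emp,pont,lvm] -> 13 lines: daxeo sloq emp pont lvm hxrfp nkias nfcgw ncpn shm aosr wki azqe
Hunk 5: at line 7 remove [nfcgw,ncpn] add [lavca] -> 12 lines: daxeo sloq emp pont lvm hxrfp nkias lavca shm aosr wki azqe
Final line 2: sloq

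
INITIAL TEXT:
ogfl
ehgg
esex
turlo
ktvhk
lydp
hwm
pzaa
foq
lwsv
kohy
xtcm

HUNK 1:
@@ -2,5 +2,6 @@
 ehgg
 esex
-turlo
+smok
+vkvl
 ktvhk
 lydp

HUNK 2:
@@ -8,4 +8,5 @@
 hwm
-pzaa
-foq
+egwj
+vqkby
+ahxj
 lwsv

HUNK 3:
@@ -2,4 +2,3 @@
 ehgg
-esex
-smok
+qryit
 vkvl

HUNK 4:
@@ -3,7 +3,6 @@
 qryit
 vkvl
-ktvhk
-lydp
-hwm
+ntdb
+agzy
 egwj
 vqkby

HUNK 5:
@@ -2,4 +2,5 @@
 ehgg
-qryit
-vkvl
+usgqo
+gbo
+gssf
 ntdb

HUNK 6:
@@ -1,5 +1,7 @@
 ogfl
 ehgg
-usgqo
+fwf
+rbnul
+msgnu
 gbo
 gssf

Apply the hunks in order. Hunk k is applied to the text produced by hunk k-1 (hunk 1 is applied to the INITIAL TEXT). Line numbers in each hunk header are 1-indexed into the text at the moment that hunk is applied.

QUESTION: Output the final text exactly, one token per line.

Answer: ogfl
ehgg
fwf
rbnul
msgnu
gbo
gssf
ntdb
agzy
egwj
vqkby
ahxj
lwsv
kohy
xtcm

Derivation:
Hunk 1: at line 2 remove [turlo] add [smok,vkvl] -> 13 lines: ogfl ehgg esex smok vkvl ktvhk lydp hwm pzaa foq lwsv kohy xtcm
Hunk 2: at line 8 remove [pzaa,foq] add [egwj,vqkby,ahxj] -> 14 lines: ogfl ehgg esex smok vkvl ktvhk lydp hwm egwj vqkby ahxj lwsv kohy xtcm
Hunk 3: at line 2 remove [esex,smok] add [qryit] -> 13 lines: ogfl ehgg qryit vkvl ktvhk lydp hwm egwj vqkby ahxj lwsv kohy xtcm
Hunk 4: at line 3 remove [ktvhk,lydp,hwm] add [ntdb,agzy] -> 12 lines: ogfl ehgg qryit vkvl ntdb agzy egwj vqkby ahxj lwsv kohy xtcm
Hunk 5: at line 2 remove [qryit,vkvl] add [usgqo,gbo,gssf] -> 13 lines: ogfl ehgg usgqo gbo gssf ntdb agzy egwj vqkby ahxj lwsv kohy xtcm
Hunk 6: at line 1 remove [usgqo] add [fwf,rbnul,msgnu] -> 15 lines: ogfl ehgg fwf rbnul msgnu gbo gssf ntdb agzy egwj vqkby ahxj lwsv kohy xtcm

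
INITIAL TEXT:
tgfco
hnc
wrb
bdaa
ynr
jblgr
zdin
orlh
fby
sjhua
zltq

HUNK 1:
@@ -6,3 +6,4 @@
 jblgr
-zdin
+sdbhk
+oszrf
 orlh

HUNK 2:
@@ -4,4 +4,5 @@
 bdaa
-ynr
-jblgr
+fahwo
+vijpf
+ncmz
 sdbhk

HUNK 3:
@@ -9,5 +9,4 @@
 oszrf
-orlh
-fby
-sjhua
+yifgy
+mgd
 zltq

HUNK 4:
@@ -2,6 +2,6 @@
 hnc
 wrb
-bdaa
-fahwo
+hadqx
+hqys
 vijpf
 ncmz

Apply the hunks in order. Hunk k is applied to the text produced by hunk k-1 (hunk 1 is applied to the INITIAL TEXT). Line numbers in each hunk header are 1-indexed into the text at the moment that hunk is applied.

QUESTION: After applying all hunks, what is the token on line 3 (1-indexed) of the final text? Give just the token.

Answer: wrb

Derivation:
Hunk 1: at line 6 remove [zdin] add [sdbhk,oszrf] -> 12 lines: tgfco hnc wrb bdaa ynr jblgr sdbhk oszrf orlh fby sjhua zltq
Hunk 2: at line 4 remove [ynr,jblgr] add [fahwo,vijpf,ncmz] -> 13 lines: tgfco hnc wrb bdaa fahwo vijpf ncmz sdbhk oszrf orlh fby sjhua zltq
Hunk 3: at line 9 remove [orlh,fby,sjhua] add [yifgy,mgd] -> 12 lines: tgfco hnc wrb bdaa fahwo vijpf ncmz sdbhk oszrf yifgy mgd zltq
Hunk 4: at line 2 remove [bdaa,fahwo] add [hadqx,hqys] -> 12 lines: tgfco hnc wrb hadqx hqys vijpf ncmz sdbhk oszrf yifgy mgd zltq
Final line 3: wrb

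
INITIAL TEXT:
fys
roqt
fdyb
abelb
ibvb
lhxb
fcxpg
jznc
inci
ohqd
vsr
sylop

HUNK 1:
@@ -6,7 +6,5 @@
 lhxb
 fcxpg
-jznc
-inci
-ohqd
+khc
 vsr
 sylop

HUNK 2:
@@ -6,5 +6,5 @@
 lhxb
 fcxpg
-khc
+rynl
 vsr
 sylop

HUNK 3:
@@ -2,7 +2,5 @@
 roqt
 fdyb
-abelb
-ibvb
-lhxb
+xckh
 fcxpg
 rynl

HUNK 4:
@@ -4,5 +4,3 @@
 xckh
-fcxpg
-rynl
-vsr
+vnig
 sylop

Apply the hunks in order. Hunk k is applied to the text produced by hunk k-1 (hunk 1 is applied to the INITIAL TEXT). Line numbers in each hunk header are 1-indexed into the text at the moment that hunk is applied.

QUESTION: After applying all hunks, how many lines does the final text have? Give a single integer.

Answer: 6

Derivation:
Hunk 1: at line 6 remove [jznc,inci,ohqd] add [khc] -> 10 lines: fys roqt fdyb abelb ibvb lhxb fcxpg khc vsr sylop
Hunk 2: at line 6 remove [khc] add [rynl] -> 10 lines: fys roqt fdyb abelb ibvb lhxb fcxpg rynl vsr sylop
Hunk 3: at line 2 remove [abelb,ibvb,lhxb] add [xckh] -> 8 lines: fys roqt fdyb xckh fcxpg rynl vsr sylop
Hunk 4: at line 4 remove [fcxpg,rynl,vsr] add [vnig] -> 6 lines: fys roqt fdyb xckh vnig sylop
Final line count: 6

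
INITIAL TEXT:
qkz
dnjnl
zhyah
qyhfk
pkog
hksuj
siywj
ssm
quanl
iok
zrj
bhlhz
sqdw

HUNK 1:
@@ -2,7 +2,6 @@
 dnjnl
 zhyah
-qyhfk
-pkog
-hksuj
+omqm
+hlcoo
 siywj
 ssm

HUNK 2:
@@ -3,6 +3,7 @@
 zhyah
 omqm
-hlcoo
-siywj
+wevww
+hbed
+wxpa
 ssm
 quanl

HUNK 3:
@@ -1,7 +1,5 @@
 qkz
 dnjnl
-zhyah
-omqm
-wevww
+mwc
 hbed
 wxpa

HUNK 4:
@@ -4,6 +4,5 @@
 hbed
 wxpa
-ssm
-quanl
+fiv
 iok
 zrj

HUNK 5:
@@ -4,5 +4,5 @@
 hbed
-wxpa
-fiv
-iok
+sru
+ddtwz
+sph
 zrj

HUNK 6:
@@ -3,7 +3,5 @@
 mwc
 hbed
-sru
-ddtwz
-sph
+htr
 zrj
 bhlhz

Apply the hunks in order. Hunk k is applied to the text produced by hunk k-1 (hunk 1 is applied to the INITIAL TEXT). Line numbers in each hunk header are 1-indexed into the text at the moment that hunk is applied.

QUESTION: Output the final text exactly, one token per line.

Hunk 1: at line 2 remove [qyhfk,pkog,hksuj] add [omqm,hlcoo] -> 12 lines: qkz dnjnl zhyah omqm hlcoo siywj ssm quanl iok zrj bhlhz sqdw
Hunk 2: at line 3 remove [hlcoo,siywj] add [wevww,hbed,wxpa] -> 13 lines: qkz dnjnl zhyah omqm wevww hbed wxpa ssm quanl iok zrj bhlhz sqdw
Hunk 3: at line 1 remove [zhyah,omqm,wevww] add [mwc] -> 11 lines: qkz dnjnl mwc hbed wxpa ssm quanl iok zrj bhlhz sqdw
Hunk 4: at line 4 remove [ssm,quanl] add [fiv] -> 10 lines: qkz dnjnl mwc hbed wxpa fiv iok zrj bhlhz sqdw
Hunk 5: at line 4 remove [wxpa,fiv,iok] add [sru,ddtwz,sph] -> 10 lines: qkz dnjnl mwc hbed sru ddtwz sph zrj bhlhz sqdw
Hunk 6: at line 3 remove [sru,ddtwz,sph] add [htr] -> 8 lines: qkz dnjnl mwc hbed htr zrj bhlhz sqdw

Answer: qkz
dnjnl
mwc
hbed
htr
zrj
bhlhz
sqdw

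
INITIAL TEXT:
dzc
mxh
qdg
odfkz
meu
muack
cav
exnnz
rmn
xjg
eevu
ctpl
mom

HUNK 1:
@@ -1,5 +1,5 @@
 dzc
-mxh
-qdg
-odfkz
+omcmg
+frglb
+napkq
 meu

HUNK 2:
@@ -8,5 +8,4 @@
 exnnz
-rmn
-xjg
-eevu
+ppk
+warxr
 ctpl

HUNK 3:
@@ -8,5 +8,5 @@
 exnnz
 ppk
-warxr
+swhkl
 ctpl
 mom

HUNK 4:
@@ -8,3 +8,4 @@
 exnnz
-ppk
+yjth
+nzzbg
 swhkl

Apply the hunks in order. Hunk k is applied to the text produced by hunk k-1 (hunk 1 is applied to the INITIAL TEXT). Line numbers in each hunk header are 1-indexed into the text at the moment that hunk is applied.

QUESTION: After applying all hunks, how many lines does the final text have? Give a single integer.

Hunk 1: at line 1 remove [mxh,qdg,odfkz] add [omcmg,frglb,napkq] -> 13 lines: dzc omcmg frglb napkq meu muack cav exnnz rmn xjg eevu ctpl mom
Hunk 2: at line 8 remove [rmn,xjg,eevu] add [ppk,warxr] -> 12 lines: dzc omcmg frglb napkq meu muack cav exnnz ppk warxr ctpl mom
Hunk 3: at line 8 remove [warxr] add [swhkl] -> 12 lines: dzc omcmg frglb napkq meu muack cav exnnz ppk swhkl ctpl mom
Hunk 4: at line 8 remove [ppk] add [yjth,nzzbg] -> 13 lines: dzc omcmg frglb napkq meu muack cav exnnz yjth nzzbg swhkl ctpl mom
Final line count: 13

Answer: 13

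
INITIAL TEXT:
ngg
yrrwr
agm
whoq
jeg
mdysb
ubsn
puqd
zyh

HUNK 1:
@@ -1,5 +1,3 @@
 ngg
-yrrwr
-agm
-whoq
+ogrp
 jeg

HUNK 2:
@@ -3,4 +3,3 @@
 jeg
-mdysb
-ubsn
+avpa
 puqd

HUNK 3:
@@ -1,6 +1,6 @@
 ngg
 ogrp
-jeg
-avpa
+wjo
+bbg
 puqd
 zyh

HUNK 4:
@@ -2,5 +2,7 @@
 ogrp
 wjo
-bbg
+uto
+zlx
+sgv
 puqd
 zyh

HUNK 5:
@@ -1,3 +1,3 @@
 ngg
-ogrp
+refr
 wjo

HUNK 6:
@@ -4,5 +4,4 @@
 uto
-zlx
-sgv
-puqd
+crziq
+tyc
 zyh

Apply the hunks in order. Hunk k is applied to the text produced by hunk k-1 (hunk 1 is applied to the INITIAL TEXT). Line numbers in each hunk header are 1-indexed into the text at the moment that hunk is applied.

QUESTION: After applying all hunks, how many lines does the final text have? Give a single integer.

Hunk 1: at line 1 remove [yrrwr,agm,whoq] add [ogrp] -> 7 lines: ngg ogrp jeg mdysb ubsn puqd zyh
Hunk 2: at line 3 remove [mdysb,ubsn] add [avpa] -> 6 lines: ngg ogrp jeg avpa puqd zyh
Hunk 3: at line 1 remove [jeg,avpa] add [wjo,bbg] -> 6 lines: ngg ogrp wjo bbg puqd zyh
Hunk 4: at line 2 remove [bbg] add [uto,zlx,sgv] -> 8 lines: ngg ogrp wjo uto zlx sgv puqd zyh
Hunk 5: at line 1 remove [ogrp] add [refr] -> 8 lines: ngg refr wjo uto zlx sgv puqd zyh
Hunk 6: at line 4 remove [zlx,sgv,puqd] add [crziq,tyc] -> 7 lines: ngg refr wjo uto crziq tyc zyh
Final line count: 7

Answer: 7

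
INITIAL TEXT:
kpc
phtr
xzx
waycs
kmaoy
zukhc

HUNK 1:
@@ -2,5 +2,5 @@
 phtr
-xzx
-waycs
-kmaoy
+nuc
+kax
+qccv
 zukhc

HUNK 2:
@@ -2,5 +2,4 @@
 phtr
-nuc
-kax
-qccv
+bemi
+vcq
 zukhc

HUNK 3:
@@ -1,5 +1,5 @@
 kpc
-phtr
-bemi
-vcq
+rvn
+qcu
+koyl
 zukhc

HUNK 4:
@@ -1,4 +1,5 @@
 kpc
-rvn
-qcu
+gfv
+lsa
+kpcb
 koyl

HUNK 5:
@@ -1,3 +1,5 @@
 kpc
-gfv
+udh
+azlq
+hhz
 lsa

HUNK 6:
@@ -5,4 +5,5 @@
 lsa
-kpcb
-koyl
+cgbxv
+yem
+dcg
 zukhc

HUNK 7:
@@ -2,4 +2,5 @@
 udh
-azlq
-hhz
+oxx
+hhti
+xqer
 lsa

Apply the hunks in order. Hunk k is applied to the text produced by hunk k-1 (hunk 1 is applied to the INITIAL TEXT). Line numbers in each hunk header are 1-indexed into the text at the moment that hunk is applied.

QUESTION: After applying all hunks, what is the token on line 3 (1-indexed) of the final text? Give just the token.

Answer: oxx

Derivation:
Hunk 1: at line 2 remove [xzx,waycs,kmaoy] add [nuc,kax,qccv] -> 6 lines: kpc phtr nuc kax qccv zukhc
Hunk 2: at line 2 remove [nuc,kax,qccv] add [bemi,vcq] -> 5 lines: kpc phtr bemi vcq zukhc
Hunk 3: at line 1 remove [phtr,bemi,vcq] add [rvn,qcu,koyl] -> 5 lines: kpc rvn qcu koyl zukhc
Hunk 4: at line 1 remove [rvn,qcu] add [gfv,lsa,kpcb] -> 6 lines: kpc gfv lsa kpcb koyl zukhc
Hunk 5: at line 1 remove [gfv] add [udh,azlq,hhz] -> 8 lines: kpc udh azlq hhz lsa kpcb koyl zukhc
Hunk 6: at line 5 remove [kpcb,koyl] add [cgbxv,yem,dcg] -> 9 lines: kpc udh azlq hhz lsa cgbxv yem dcg zukhc
Hunk 7: at line 2 remove [azlq,hhz] add [oxx,hhti,xqer] -> 10 lines: kpc udh oxx hhti xqer lsa cgbxv yem dcg zukhc
Final line 3: oxx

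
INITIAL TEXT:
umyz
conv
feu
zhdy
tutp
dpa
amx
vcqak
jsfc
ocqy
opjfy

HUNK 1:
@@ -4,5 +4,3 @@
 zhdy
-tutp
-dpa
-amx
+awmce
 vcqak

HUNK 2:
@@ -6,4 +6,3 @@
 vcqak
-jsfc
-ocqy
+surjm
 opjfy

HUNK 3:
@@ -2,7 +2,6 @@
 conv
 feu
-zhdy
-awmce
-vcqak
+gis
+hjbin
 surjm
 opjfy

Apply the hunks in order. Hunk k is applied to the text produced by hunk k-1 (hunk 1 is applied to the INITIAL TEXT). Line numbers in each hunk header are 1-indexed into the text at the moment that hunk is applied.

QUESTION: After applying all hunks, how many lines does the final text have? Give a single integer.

Hunk 1: at line 4 remove [tutp,dpa,amx] add [awmce] -> 9 lines: umyz conv feu zhdy awmce vcqak jsfc ocqy opjfy
Hunk 2: at line 6 remove [jsfc,ocqy] add [surjm] -> 8 lines: umyz conv feu zhdy awmce vcqak surjm opjfy
Hunk 3: at line 2 remove [zhdy,awmce,vcqak] add [gis,hjbin] -> 7 lines: umyz conv feu gis hjbin surjm opjfy
Final line count: 7

Answer: 7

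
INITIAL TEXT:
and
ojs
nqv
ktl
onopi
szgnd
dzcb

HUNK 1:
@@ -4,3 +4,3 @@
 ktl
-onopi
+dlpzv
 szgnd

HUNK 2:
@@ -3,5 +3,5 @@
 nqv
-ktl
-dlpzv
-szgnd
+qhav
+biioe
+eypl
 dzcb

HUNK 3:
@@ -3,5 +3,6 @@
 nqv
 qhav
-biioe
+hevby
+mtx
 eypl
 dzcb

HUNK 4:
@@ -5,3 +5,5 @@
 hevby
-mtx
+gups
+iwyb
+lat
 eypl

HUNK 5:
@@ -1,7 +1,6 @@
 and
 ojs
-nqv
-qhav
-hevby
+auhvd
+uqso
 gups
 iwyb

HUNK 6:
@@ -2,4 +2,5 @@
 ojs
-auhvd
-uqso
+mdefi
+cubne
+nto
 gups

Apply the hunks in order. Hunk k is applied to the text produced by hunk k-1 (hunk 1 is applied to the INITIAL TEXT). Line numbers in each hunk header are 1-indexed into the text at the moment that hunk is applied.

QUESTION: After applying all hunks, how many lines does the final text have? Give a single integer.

Hunk 1: at line 4 remove [onopi] add [dlpzv] -> 7 lines: and ojs nqv ktl dlpzv szgnd dzcb
Hunk 2: at line 3 remove [ktl,dlpzv,szgnd] add [qhav,biioe,eypl] -> 7 lines: and ojs nqv qhav biioe eypl dzcb
Hunk 3: at line 3 remove [biioe] add [hevby,mtx] -> 8 lines: and ojs nqv qhav hevby mtx eypl dzcb
Hunk 4: at line 5 remove [mtx] add [gups,iwyb,lat] -> 10 lines: and ojs nqv qhav hevby gups iwyb lat eypl dzcb
Hunk 5: at line 1 remove [nqv,qhav,hevby] add [auhvd,uqso] -> 9 lines: and ojs auhvd uqso gups iwyb lat eypl dzcb
Hunk 6: at line 2 remove [auhvd,uqso] add [mdefi,cubne,nto] -> 10 lines: and ojs mdefi cubne nto gups iwyb lat eypl dzcb
Final line count: 10

Answer: 10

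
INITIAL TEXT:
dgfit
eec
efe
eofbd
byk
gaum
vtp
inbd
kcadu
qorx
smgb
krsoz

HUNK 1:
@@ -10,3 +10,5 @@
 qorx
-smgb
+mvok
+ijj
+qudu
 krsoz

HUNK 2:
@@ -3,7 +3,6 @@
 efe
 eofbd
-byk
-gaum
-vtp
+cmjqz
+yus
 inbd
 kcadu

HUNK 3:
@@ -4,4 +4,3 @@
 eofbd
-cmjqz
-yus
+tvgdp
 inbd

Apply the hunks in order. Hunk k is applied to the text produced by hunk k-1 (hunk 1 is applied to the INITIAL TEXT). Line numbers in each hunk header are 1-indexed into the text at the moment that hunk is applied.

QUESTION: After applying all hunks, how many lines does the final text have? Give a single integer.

Answer: 12

Derivation:
Hunk 1: at line 10 remove [smgb] add [mvok,ijj,qudu] -> 14 lines: dgfit eec efe eofbd byk gaum vtp inbd kcadu qorx mvok ijj qudu krsoz
Hunk 2: at line 3 remove [byk,gaum,vtp] add [cmjqz,yus] -> 13 lines: dgfit eec efe eofbd cmjqz yus inbd kcadu qorx mvok ijj qudu krsoz
Hunk 3: at line 4 remove [cmjqz,yus] add [tvgdp] -> 12 lines: dgfit eec efe eofbd tvgdp inbd kcadu qorx mvok ijj qudu krsoz
Final line count: 12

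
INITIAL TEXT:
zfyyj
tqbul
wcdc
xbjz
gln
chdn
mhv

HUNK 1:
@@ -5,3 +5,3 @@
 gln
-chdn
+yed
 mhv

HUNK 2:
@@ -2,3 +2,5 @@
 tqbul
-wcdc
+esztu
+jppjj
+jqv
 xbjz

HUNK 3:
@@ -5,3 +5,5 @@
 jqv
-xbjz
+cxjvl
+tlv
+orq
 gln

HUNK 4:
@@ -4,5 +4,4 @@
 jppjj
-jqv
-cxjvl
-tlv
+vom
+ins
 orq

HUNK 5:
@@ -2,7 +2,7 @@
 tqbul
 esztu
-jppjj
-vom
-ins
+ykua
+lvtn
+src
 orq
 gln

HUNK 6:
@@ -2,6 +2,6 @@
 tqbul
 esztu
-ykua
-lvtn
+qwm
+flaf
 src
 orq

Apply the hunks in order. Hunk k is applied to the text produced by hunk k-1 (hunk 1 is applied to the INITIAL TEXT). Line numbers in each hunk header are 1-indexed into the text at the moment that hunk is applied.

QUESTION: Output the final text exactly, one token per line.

Answer: zfyyj
tqbul
esztu
qwm
flaf
src
orq
gln
yed
mhv

Derivation:
Hunk 1: at line 5 remove [chdn] add [yed] -> 7 lines: zfyyj tqbul wcdc xbjz gln yed mhv
Hunk 2: at line 2 remove [wcdc] add [esztu,jppjj,jqv] -> 9 lines: zfyyj tqbul esztu jppjj jqv xbjz gln yed mhv
Hunk 3: at line 5 remove [xbjz] add [cxjvl,tlv,orq] -> 11 lines: zfyyj tqbul esztu jppjj jqv cxjvl tlv orq gln yed mhv
Hunk 4: at line 4 remove [jqv,cxjvl,tlv] add [vom,ins] -> 10 lines: zfyyj tqbul esztu jppjj vom ins orq gln yed mhv
Hunk 5: at line 2 remove [jppjj,vom,ins] add [ykua,lvtn,src] -> 10 lines: zfyyj tqbul esztu ykua lvtn src orq gln yed mhv
Hunk 6: at line 2 remove [ykua,lvtn] add [qwm,flaf] -> 10 lines: zfyyj tqbul esztu qwm flaf src orq gln yed mhv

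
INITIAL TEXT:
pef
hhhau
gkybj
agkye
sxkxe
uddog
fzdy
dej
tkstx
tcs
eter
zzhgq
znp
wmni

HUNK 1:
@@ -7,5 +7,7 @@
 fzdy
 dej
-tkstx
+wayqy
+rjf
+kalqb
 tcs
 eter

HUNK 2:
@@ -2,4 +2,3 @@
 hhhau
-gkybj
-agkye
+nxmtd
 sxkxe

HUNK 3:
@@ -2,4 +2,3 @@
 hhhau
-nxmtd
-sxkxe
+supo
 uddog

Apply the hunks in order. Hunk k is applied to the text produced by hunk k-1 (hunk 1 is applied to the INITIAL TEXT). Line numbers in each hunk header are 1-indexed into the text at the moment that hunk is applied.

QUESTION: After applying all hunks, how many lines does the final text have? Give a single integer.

Answer: 14

Derivation:
Hunk 1: at line 7 remove [tkstx] add [wayqy,rjf,kalqb] -> 16 lines: pef hhhau gkybj agkye sxkxe uddog fzdy dej wayqy rjf kalqb tcs eter zzhgq znp wmni
Hunk 2: at line 2 remove [gkybj,agkye] add [nxmtd] -> 15 lines: pef hhhau nxmtd sxkxe uddog fzdy dej wayqy rjf kalqb tcs eter zzhgq znp wmni
Hunk 3: at line 2 remove [nxmtd,sxkxe] add [supo] -> 14 lines: pef hhhau supo uddog fzdy dej wayqy rjf kalqb tcs eter zzhgq znp wmni
Final line count: 14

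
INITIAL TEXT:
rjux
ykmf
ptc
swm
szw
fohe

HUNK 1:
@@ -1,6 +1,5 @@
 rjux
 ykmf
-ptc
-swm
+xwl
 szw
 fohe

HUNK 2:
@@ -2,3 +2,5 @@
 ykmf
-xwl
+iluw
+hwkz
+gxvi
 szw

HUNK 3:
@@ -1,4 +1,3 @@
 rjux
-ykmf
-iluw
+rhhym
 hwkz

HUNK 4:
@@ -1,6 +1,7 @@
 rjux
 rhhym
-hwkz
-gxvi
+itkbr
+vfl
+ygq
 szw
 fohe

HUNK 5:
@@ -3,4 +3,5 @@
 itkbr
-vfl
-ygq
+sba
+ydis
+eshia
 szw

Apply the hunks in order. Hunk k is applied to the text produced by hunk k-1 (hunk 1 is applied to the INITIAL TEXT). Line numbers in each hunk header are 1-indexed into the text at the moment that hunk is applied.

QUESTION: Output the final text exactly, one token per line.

Answer: rjux
rhhym
itkbr
sba
ydis
eshia
szw
fohe

Derivation:
Hunk 1: at line 1 remove [ptc,swm] add [xwl] -> 5 lines: rjux ykmf xwl szw fohe
Hunk 2: at line 2 remove [xwl] add [iluw,hwkz,gxvi] -> 7 lines: rjux ykmf iluw hwkz gxvi szw fohe
Hunk 3: at line 1 remove [ykmf,iluw] add [rhhym] -> 6 lines: rjux rhhym hwkz gxvi szw fohe
Hunk 4: at line 1 remove [hwkz,gxvi] add [itkbr,vfl,ygq] -> 7 lines: rjux rhhym itkbr vfl ygq szw fohe
Hunk 5: at line 3 remove [vfl,ygq] add [sba,ydis,eshia] -> 8 lines: rjux rhhym itkbr sba ydis eshia szw fohe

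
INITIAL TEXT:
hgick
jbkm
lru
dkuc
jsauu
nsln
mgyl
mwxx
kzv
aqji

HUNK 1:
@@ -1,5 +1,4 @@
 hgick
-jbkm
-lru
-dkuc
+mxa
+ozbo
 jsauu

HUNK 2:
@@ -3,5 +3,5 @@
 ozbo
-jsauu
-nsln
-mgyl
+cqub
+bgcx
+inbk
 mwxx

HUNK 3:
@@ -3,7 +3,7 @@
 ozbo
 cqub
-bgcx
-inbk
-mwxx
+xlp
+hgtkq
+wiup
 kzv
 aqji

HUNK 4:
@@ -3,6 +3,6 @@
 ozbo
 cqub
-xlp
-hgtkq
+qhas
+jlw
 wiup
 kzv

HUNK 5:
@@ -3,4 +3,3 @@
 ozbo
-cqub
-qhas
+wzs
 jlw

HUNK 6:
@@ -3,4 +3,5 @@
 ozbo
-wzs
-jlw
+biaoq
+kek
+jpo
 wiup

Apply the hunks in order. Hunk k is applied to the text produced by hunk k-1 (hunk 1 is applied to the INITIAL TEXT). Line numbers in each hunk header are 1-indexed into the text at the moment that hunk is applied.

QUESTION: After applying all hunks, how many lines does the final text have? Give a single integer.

Answer: 9

Derivation:
Hunk 1: at line 1 remove [jbkm,lru,dkuc] add [mxa,ozbo] -> 9 lines: hgick mxa ozbo jsauu nsln mgyl mwxx kzv aqji
Hunk 2: at line 3 remove [jsauu,nsln,mgyl] add [cqub,bgcx,inbk] -> 9 lines: hgick mxa ozbo cqub bgcx inbk mwxx kzv aqji
Hunk 3: at line 3 remove [bgcx,inbk,mwxx] add [xlp,hgtkq,wiup] -> 9 lines: hgick mxa ozbo cqub xlp hgtkq wiup kzv aqji
Hunk 4: at line 3 remove [xlp,hgtkq] add [qhas,jlw] -> 9 lines: hgick mxa ozbo cqub qhas jlw wiup kzv aqji
Hunk 5: at line 3 remove [cqub,qhas] add [wzs] -> 8 lines: hgick mxa ozbo wzs jlw wiup kzv aqji
Hunk 6: at line 3 remove [wzs,jlw] add [biaoq,kek,jpo] -> 9 lines: hgick mxa ozbo biaoq kek jpo wiup kzv aqji
Final line count: 9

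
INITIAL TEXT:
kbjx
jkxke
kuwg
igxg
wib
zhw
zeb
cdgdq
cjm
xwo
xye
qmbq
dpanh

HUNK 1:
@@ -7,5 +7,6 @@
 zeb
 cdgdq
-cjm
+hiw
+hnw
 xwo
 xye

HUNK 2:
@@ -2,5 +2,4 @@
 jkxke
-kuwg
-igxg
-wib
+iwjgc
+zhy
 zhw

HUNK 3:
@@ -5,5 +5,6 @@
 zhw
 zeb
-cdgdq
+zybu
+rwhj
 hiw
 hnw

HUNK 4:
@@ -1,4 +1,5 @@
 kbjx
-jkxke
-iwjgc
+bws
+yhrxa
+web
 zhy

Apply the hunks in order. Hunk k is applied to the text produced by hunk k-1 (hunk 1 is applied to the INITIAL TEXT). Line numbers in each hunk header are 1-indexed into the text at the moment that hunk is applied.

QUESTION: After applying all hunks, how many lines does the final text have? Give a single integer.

Hunk 1: at line 7 remove [cjm] add [hiw,hnw] -> 14 lines: kbjx jkxke kuwg igxg wib zhw zeb cdgdq hiw hnw xwo xye qmbq dpanh
Hunk 2: at line 2 remove [kuwg,igxg,wib] add [iwjgc,zhy] -> 13 lines: kbjx jkxke iwjgc zhy zhw zeb cdgdq hiw hnw xwo xye qmbq dpanh
Hunk 3: at line 5 remove [cdgdq] add [zybu,rwhj] -> 14 lines: kbjx jkxke iwjgc zhy zhw zeb zybu rwhj hiw hnw xwo xye qmbq dpanh
Hunk 4: at line 1 remove [jkxke,iwjgc] add [bws,yhrxa,web] -> 15 lines: kbjx bws yhrxa web zhy zhw zeb zybu rwhj hiw hnw xwo xye qmbq dpanh
Final line count: 15

Answer: 15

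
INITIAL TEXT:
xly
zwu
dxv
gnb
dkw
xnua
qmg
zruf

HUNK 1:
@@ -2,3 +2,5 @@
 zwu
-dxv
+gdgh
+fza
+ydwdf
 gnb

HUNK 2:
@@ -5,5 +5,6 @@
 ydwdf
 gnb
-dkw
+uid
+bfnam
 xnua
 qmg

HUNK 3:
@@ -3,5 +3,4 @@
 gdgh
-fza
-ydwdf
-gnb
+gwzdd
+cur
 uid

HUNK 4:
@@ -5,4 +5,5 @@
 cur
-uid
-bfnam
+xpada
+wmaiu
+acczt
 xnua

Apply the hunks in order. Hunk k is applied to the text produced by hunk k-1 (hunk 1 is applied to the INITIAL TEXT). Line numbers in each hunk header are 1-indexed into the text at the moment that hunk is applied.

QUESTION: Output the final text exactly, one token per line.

Hunk 1: at line 2 remove [dxv] add [gdgh,fza,ydwdf] -> 10 lines: xly zwu gdgh fza ydwdf gnb dkw xnua qmg zruf
Hunk 2: at line 5 remove [dkw] add [uid,bfnam] -> 11 lines: xly zwu gdgh fza ydwdf gnb uid bfnam xnua qmg zruf
Hunk 3: at line 3 remove [fza,ydwdf,gnb] add [gwzdd,cur] -> 10 lines: xly zwu gdgh gwzdd cur uid bfnam xnua qmg zruf
Hunk 4: at line 5 remove [uid,bfnam] add [xpada,wmaiu,acczt] -> 11 lines: xly zwu gdgh gwzdd cur xpada wmaiu acczt xnua qmg zruf

Answer: xly
zwu
gdgh
gwzdd
cur
xpada
wmaiu
acczt
xnua
qmg
zruf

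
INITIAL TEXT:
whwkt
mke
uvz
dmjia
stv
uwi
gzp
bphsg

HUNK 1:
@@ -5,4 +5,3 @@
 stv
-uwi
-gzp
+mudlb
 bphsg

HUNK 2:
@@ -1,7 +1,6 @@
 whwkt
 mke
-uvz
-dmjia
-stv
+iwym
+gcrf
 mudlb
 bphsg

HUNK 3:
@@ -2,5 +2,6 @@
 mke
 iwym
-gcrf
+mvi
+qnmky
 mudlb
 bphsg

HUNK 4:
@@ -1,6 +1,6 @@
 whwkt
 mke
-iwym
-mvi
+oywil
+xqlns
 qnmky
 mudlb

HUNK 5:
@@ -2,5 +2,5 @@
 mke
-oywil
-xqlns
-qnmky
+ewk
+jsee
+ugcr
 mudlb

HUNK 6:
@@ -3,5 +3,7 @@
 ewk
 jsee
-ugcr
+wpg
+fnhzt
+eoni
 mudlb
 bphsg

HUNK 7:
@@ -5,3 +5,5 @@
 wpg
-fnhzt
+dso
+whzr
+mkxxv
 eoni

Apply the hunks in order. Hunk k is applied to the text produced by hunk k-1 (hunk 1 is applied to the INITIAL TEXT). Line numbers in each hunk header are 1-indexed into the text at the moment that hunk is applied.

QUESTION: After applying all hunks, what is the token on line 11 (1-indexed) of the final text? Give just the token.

Hunk 1: at line 5 remove [uwi,gzp] add [mudlb] -> 7 lines: whwkt mke uvz dmjia stv mudlb bphsg
Hunk 2: at line 1 remove [uvz,dmjia,stv] add [iwym,gcrf] -> 6 lines: whwkt mke iwym gcrf mudlb bphsg
Hunk 3: at line 2 remove [gcrf] add [mvi,qnmky] -> 7 lines: whwkt mke iwym mvi qnmky mudlb bphsg
Hunk 4: at line 1 remove [iwym,mvi] add [oywil,xqlns] -> 7 lines: whwkt mke oywil xqlns qnmky mudlb bphsg
Hunk 5: at line 2 remove [oywil,xqlns,qnmky] add [ewk,jsee,ugcr] -> 7 lines: whwkt mke ewk jsee ugcr mudlb bphsg
Hunk 6: at line 3 remove [ugcr] add [wpg,fnhzt,eoni] -> 9 lines: whwkt mke ewk jsee wpg fnhzt eoni mudlb bphsg
Hunk 7: at line 5 remove [fnhzt] add [dso,whzr,mkxxv] -> 11 lines: whwkt mke ewk jsee wpg dso whzr mkxxv eoni mudlb bphsg
Final line 11: bphsg

Answer: bphsg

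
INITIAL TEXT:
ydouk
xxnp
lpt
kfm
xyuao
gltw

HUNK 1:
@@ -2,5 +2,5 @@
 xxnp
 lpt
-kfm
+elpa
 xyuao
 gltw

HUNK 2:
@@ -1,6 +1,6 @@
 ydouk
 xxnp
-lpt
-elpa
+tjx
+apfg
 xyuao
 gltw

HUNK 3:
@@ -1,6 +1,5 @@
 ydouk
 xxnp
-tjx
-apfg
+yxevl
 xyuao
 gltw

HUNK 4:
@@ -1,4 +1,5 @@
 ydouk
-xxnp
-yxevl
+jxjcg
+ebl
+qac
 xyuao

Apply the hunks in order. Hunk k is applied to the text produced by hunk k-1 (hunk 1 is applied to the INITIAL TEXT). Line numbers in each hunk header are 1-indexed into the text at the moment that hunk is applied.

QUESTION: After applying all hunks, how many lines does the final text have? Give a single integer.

Hunk 1: at line 2 remove [kfm] add [elpa] -> 6 lines: ydouk xxnp lpt elpa xyuao gltw
Hunk 2: at line 1 remove [lpt,elpa] add [tjx,apfg] -> 6 lines: ydouk xxnp tjx apfg xyuao gltw
Hunk 3: at line 1 remove [tjx,apfg] add [yxevl] -> 5 lines: ydouk xxnp yxevl xyuao gltw
Hunk 4: at line 1 remove [xxnp,yxevl] add [jxjcg,ebl,qac] -> 6 lines: ydouk jxjcg ebl qac xyuao gltw
Final line count: 6

Answer: 6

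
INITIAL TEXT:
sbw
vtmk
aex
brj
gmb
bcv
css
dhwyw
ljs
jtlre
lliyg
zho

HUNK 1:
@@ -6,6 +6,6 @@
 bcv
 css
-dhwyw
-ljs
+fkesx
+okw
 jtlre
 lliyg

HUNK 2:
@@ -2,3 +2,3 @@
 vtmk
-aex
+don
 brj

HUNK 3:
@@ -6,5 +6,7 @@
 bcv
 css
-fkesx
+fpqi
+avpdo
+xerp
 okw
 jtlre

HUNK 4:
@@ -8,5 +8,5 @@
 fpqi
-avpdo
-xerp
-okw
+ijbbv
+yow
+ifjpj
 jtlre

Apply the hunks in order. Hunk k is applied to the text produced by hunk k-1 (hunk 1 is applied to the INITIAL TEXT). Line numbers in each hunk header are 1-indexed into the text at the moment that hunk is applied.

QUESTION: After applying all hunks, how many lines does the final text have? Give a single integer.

Hunk 1: at line 6 remove [dhwyw,ljs] add [fkesx,okw] -> 12 lines: sbw vtmk aex brj gmb bcv css fkesx okw jtlre lliyg zho
Hunk 2: at line 2 remove [aex] add [don] -> 12 lines: sbw vtmk don brj gmb bcv css fkesx okw jtlre lliyg zho
Hunk 3: at line 6 remove [fkesx] add [fpqi,avpdo,xerp] -> 14 lines: sbw vtmk don brj gmb bcv css fpqi avpdo xerp okw jtlre lliyg zho
Hunk 4: at line 8 remove [avpdo,xerp,okw] add [ijbbv,yow,ifjpj] -> 14 lines: sbw vtmk don brj gmb bcv css fpqi ijbbv yow ifjpj jtlre lliyg zho
Final line count: 14

Answer: 14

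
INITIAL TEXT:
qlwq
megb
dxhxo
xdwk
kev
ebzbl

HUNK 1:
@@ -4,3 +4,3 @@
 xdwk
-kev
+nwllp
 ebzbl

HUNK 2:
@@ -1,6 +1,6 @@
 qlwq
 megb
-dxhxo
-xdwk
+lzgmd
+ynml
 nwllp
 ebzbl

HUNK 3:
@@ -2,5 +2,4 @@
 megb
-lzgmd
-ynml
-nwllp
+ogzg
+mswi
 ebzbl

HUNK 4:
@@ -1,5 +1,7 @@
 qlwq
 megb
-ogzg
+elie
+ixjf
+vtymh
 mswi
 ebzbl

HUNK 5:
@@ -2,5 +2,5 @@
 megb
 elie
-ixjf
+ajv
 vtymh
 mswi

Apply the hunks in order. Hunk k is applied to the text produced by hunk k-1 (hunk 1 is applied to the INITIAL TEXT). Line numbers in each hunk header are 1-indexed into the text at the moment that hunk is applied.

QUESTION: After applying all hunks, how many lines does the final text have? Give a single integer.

Hunk 1: at line 4 remove [kev] add [nwllp] -> 6 lines: qlwq megb dxhxo xdwk nwllp ebzbl
Hunk 2: at line 1 remove [dxhxo,xdwk] add [lzgmd,ynml] -> 6 lines: qlwq megb lzgmd ynml nwllp ebzbl
Hunk 3: at line 2 remove [lzgmd,ynml,nwllp] add [ogzg,mswi] -> 5 lines: qlwq megb ogzg mswi ebzbl
Hunk 4: at line 1 remove [ogzg] add [elie,ixjf,vtymh] -> 7 lines: qlwq megb elie ixjf vtymh mswi ebzbl
Hunk 5: at line 2 remove [ixjf] add [ajv] -> 7 lines: qlwq megb elie ajv vtymh mswi ebzbl
Final line count: 7

Answer: 7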